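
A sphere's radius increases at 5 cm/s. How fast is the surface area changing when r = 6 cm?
240π cm²/s

S = 4πr²
dS/dt = dS/dr · dr/dt = 8πr · 5
At r = 6: dS/dt = 240π cm²/s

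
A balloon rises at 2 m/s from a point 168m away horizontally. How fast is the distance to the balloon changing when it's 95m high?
190/193 ≈ 0.9845 m/s

z² = 168² + y²
z = √(168² + 95²) = 193
dz/dt = y/z · dy/dt = 95/193 · 2 = 190/193 ≈ 0.9845 m/s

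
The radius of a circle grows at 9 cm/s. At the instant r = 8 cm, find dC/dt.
18π cm/s

C = 2πr
dC/dt = 2π · dr/dt = 2π · 9 = 18π cm/s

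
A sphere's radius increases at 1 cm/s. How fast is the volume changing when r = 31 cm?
3844π cm³/s

V = (4/3)πr³
dV/dt = dV/dr · dr/dt = 4πr² · 1
At r = 31: dV/dt = 3844π cm³/s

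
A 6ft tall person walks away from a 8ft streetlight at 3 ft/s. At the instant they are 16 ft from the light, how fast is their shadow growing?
9 ft/s

By similar triangles: 8/(x+s) = 6/s
Solving: s = 6x/2
ds/dt = 6/2 · dx/dt = 3 · 3 = 9 ft/s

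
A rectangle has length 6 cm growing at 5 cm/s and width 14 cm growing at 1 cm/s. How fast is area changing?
76 cm²/s

A = lw
dA/dt = w·dl/dt + l·dw/dt = 14·5 + 6·1 = 76 cm²/s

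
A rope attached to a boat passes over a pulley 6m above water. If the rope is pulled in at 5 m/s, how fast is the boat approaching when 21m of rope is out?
7√5/3 ≈ 5.217 m/s

rope² = x² + 6²
x = √(21² - 6²) = 9√5
dx/dt = (rope/x) · d(rope)/dt = (21/(9√5)) · (-5) = -7√5/3 m/s
The boat approaches at 7√5/3 ≈ 5.217 m/s.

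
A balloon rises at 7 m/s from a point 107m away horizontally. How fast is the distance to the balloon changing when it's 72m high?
504√16633/16633 ≈ 3.908 m/s

z² = 107² + y²
z = √(107² + 72²) = √16633
dz/dt = y/z · dy/dt = 72/√16633 · 7 = 504√16633/16633 ≈ 3.908 m/s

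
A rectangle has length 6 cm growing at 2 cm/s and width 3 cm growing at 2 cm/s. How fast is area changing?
18 cm²/s

A = lw
dA/dt = w·dl/dt + l·dw/dt = 3·2 + 6·2 = 18 cm²/s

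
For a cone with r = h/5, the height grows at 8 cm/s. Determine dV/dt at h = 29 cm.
6728π/25 cm³/s

V = (1/3)π(h/5)²h = πh³/75
dV/dt = πh²/25 · 8
At h = 29: dV/dt = 6728π/25 cm³/s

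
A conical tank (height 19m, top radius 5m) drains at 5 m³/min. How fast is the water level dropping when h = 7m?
361/(245π) ≈ 0.469 m/min

r/h = 5/19, so r = (5/19)h
V = (1/3)πr²h = (1/3)π((5/19)h)²h = (25/1083)πh³
dV/dh = (25/361)πh²
dh/dt = (dV/dt)/(dV/dh) = -5/((25/361)π·7²) = -361/(245π) m/min
The level is dropping at 361/(245π) ≈ 0.469 m/min.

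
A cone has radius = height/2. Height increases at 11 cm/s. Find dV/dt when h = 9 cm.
891π/4 cm³/s

V = (1/3)π(h/2)²h = πh³/12
dV/dt = πh²/4 · 11
At h = 9: dV/dt = 891π/4 cm³/s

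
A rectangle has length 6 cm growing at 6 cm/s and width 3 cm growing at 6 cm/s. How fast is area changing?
54 cm²/s

A = lw
dA/dt = w·dl/dt + l·dw/dt = 3·6 + 6·6 = 54 cm²/s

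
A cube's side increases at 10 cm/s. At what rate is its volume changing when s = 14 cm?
5880 cm³/s

V = s³
dV/dt = 3s² · ds/dt = 3·14²·10 = 5880 cm³/s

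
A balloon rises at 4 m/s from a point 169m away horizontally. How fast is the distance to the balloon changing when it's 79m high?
158√34802/17401 ≈ 1.694 m/s

z² = 169² + y²
z = √(169² + 79²) = √34802
dz/dt = y/z · dy/dt = 79/√34802 · 4 = 158√34802/17401 ≈ 1.694 m/s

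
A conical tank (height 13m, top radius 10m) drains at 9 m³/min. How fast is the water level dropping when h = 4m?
1521/(1600π) ≈ 0.3026 m/min

r/h = 10/13, so r = (10/13)h
V = (1/3)πr²h = (1/3)π((10/13)h)²h = (100/507)πh³
dV/dh = (100/169)πh²
dh/dt = (dV/dt)/(dV/dh) = -9/((100/169)π·4²) = -1521/(1600π) m/min
The level is dropping at 1521/(1600π) ≈ 0.3026 m/min.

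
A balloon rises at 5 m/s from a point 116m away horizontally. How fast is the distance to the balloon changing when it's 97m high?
97√22865/4573 ≈ 3.207 m/s

z² = 116² + y²
z = √(116² + 97²) = √22865
dz/dt = y/z · dy/dt = 97/√22865 · 5 = 97√22865/4573 ≈ 3.207 m/s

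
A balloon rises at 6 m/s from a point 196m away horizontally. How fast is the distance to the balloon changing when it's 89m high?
534√46337/46337 ≈ 2.481 m/s

z² = 196² + y²
z = √(196² + 89²) = √46337
dz/dt = y/z · dy/dt = 89/√46337 · 6 = 534√46337/46337 ≈ 2.481 m/s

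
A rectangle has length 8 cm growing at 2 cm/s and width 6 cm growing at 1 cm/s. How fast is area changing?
20 cm²/s

A = lw
dA/dt = w·dl/dt + l·dw/dt = 6·2 + 8·1 = 20 cm²/s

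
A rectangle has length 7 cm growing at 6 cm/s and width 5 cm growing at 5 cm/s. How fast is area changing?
65 cm²/s

A = lw
dA/dt = w·dl/dt + l·dw/dt = 5·6 + 7·5 = 65 cm²/s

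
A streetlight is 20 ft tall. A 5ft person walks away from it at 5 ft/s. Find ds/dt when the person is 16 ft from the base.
5/3 ft/s

By similar triangles: 20/(x+s) = 5/s
Solving: s = 5x/15
ds/dt = 5/15 · dx/dt = 1/3 · 5 = 5/3 ft/s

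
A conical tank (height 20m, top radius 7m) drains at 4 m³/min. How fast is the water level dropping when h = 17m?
1600/(14161π) ≈ 0.03596 m/min

r/h = 7/20, so r = (7/20)h
V = (1/3)πr²h = (1/3)π((7/20)h)²h = (49/1200)πh³
dV/dh = (49/400)πh²
dh/dt = (dV/dt)/(dV/dh) = -4/((49/400)π·17²) = -1600/(14161π) m/min
The level is dropping at 1600/(14161π) ≈ 0.03596 m/min.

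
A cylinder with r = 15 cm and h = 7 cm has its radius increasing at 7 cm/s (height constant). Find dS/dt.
518π cm²/s

S = 2πrh + 2πr² (lateral + bases)
dS/dt = (2πh + 4πr)·dr/dt = (2π·7 + 4π·15)·7
= 518π cm²/s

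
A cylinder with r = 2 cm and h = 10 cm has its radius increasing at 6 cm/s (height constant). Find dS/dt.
168π cm²/s

S = 2πrh + 2πr² (lateral + bases)
dS/dt = (2πh + 4πr)·dr/dt = (2π·10 + 4π·2)·6
= 168π cm²/s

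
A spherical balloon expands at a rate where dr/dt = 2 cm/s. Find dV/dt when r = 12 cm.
1152π cm³/s

V = (4/3)πr³
dV/dt = dV/dr · dr/dt = 4πr² · 2
At r = 12: dV/dt = 1152π cm³/s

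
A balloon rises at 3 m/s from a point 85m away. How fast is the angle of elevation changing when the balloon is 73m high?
0.020312 rad/s

tan(θ) = y/85
sec²(θ) · dθ/dt = (1/85) · dy/dt
dθ/dt = cos²(θ)/85 · 3 = 85/(85² + 73²) · 3
dθ/dt = 0.020312 rad/s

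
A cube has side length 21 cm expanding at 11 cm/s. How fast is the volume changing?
14553 cm³/s

V = s³
dV/dt = 3s² · ds/dt = 3·21²·11 = 14553 cm³/s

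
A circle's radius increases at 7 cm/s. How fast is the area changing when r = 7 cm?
98π cm²/s

A = πr²
dA/dt = 2πr · dr/dt = 2π(7)(7) = 98π cm²/s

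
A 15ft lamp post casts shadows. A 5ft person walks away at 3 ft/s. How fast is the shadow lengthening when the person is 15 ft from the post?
3/2 ft/s

By similar triangles: 15/(x+s) = 5/s
Solving: s = 5x/10
ds/dt = 5/10 · dx/dt = 1/2 · 3 = 3/2 ft/s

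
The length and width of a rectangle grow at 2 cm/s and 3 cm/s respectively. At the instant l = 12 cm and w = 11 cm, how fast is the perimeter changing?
10 cm/s

P = 2(l + w)
dP/dt = 2(dl/dt + dw/dt) = 2(2 + 3) = 10 cm/s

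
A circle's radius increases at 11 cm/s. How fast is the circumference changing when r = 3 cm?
22π cm/s

C = 2πr
dC/dt = 2π · dr/dt = 2π · 11 = 22π cm/s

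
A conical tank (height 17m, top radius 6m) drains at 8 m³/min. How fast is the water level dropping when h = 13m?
578/(1521π) ≈ 0.121 m/min

r/h = 6/17, so r = (6/17)h
V = (1/3)πr²h = (1/3)π((6/17)h)²h = (12/289)πh³
dV/dh = (36/289)πh²
dh/dt = (dV/dt)/(dV/dh) = -8/((36/289)π·13²) = -578/(1521π) m/min
The level is dropping at 578/(1521π) ≈ 0.121 m/min.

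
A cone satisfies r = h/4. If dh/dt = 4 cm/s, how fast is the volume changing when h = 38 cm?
361π cm³/s

V = (1/3)π(h/4)²h = πh³/48
dV/dt = πh²/16 · 4
At h = 38: dV/dt = 361π cm³/s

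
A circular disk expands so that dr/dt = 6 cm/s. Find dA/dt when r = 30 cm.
360π cm²/s

A = πr²
dA/dt = 2πr · dr/dt = 2π(30)(6) = 360π cm²/s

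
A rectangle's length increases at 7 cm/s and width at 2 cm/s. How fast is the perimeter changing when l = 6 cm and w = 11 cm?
18 cm/s

P = 2(l + w)
dP/dt = 2(dl/dt + dw/dt) = 2(7 + 2) = 18 cm/s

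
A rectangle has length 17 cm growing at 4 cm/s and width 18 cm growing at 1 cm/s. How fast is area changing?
89 cm²/s

A = lw
dA/dt = w·dl/dt + l·dw/dt = 18·4 + 17·1 = 89 cm²/s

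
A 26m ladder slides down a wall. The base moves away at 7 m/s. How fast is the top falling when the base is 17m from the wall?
119√43/129 ≈ 6.049 m/s

x² + y² = 26²
2x·dx/dt + 2y·dy/dt = 0
dy/dt = -x/y · dx/dt = -17/(3√43) · 7 = -119√43/129 m/s
The top is descending at 119√43/129 ≈ 6.049 m/s.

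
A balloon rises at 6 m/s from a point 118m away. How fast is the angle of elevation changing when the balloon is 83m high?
0.034017 rad/s

tan(θ) = y/118
sec²(θ) · dθ/dt = (1/118) · dy/dt
dθ/dt = cos²(θ)/118 · 6 = 118/(118² + 83²) · 6
dθ/dt = 0.034017 rad/s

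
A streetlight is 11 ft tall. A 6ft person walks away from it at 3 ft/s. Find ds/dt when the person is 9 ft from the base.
18/5 ft/s

By similar triangles: 11/(x+s) = 6/s
Solving: s = 6x/5
ds/dt = 6/5 · dx/dt = 6/5 · 3 = 18/5 ft/s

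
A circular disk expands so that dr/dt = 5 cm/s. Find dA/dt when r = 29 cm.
290π cm²/s

A = πr²
dA/dt = 2πr · dr/dt = 2π(29)(5) = 290π cm²/s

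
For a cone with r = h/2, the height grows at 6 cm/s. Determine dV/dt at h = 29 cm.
2523π/2 cm³/s

V = (1/3)π(h/2)²h = πh³/12
dV/dt = πh²/4 · 6
At h = 29: dV/dt = 2523π/2 cm³/s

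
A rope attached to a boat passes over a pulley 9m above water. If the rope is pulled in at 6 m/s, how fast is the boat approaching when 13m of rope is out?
39√22/22 ≈ 8.315 m/s

rope² = x² + 9²
x = √(13² - 9²) = 2√22
dx/dt = (rope/x) · d(rope)/dt = (13/(2√22)) · (-6) = -39√22/22 m/s
The boat approaches at 39√22/22 ≈ 8.315 m/s.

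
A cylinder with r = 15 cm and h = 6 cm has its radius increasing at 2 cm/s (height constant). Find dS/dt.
144π cm²/s

S = 2πrh + 2πr² (lateral + bases)
dS/dt = (2πh + 4πr)·dr/dt = (2π·6 + 4π·15)·2
= 144π cm²/s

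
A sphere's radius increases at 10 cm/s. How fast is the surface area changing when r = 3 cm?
240π cm²/s

S = 4πr²
dS/dt = dS/dr · dr/dt = 8πr · 10
At r = 3: dS/dt = 240π cm²/s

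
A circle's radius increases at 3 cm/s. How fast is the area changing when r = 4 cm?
24π cm²/s

A = πr²
dA/dt = 2πr · dr/dt = 2π(4)(3) = 24π cm²/s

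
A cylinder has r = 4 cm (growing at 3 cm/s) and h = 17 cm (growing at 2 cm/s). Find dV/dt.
440π cm³/s

V = πr²h
dV/dt = 2πrh·dr/dt + πr²·dh/dt
= 2π(4)(17)(3) + π(4)²(2)
= 440π cm³/s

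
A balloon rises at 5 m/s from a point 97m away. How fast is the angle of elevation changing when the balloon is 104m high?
0.02398 rad/s

tan(θ) = y/97
sec²(θ) · dθ/dt = (1/97) · dy/dt
dθ/dt = cos²(θ)/97 · 5 = 97/(97² + 104²) · 5
dθ/dt = 0.02398 rad/s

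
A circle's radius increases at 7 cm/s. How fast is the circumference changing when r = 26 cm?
14π cm/s

C = 2πr
dC/dt = 2π · dr/dt = 2π · 7 = 14π cm/s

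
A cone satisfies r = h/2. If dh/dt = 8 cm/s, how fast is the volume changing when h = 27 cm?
1458π cm³/s

V = (1/3)π(h/2)²h = πh³/12
dV/dt = πh²/4 · 8
At h = 27: dV/dt = 1458π cm³/s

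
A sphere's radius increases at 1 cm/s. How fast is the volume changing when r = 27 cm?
2916π cm³/s

V = (4/3)πr³
dV/dt = dV/dr · dr/dt = 4πr² · 1
At r = 27: dV/dt = 2916π cm³/s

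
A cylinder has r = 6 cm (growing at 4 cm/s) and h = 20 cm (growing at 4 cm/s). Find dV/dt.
1104π cm³/s

V = πr²h
dV/dt = 2πrh·dr/dt + πr²·dh/dt
= 2π(6)(20)(4) + π(6)²(4)
= 1104π cm³/s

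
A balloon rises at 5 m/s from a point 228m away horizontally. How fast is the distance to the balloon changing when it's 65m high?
325√56209/56209 ≈ 1.371 m/s

z² = 228² + y²
z = √(228² + 65²) = √56209
dz/dt = y/z · dy/dt = 65/√56209 · 5 = 325√56209/56209 ≈ 1.371 m/s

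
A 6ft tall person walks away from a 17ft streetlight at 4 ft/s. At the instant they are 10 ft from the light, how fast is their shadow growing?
24/11 ft/s

By similar triangles: 17/(x+s) = 6/s
Solving: s = 6x/11
ds/dt = 6/11 · dx/dt = 6/11 · 4 = 24/11 ft/s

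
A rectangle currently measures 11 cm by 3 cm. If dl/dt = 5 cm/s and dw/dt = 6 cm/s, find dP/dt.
22 cm/s

P = 2(l + w)
dP/dt = 2(dl/dt + dw/dt) = 2(5 + 6) = 22 cm/s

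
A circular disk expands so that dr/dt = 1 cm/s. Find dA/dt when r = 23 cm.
46π cm²/s

A = πr²
dA/dt = 2πr · dr/dt = 2π(23)(1) = 46π cm²/s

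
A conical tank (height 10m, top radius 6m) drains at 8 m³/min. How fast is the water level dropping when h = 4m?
25/(18π) ≈ 0.4421 m/min

r/h = 6/10, so r = (3/5)h
V = (1/3)πr²h = (1/3)π((3/5)h)²h = (3/25)πh³
dV/dh = (9/25)πh²
dh/dt = (dV/dt)/(dV/dh) = -8/((9/25)π·4²) = -25/(18π) m/min
The level is dropping at 25/(18π) ≈ 0.4421 m/min.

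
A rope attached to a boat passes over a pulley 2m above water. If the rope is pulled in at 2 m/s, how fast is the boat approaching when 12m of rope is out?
12√35/35 ≈ 2.028 m/s

rope² = x² + 2²
x = √(12² - 2²) = 2√35
dx/dt = (rope/x) · d(rope)/dt = (12/(2√35)) · (-2) = -12√35/35 m/s
The boat approaches at 12√35/35 ≈ 2.028 m/s.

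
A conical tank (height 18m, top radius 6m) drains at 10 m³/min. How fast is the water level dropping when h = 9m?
10/(9π) ≈ 0.3537 m/min

r/h = 6/18, so r = (1/3)h
V = (1/3)πr²h = (1/3)π((1/3)h)²h = (1/27)πh³
dV/dh = (1/9)πh²
dh/dt = (dV/dt)/(dV/dh) = -10/((1/9)π·9²) = -10/(9π) m/min
The level is dropping at 10/(9π) ≈ 0.3537 m/min.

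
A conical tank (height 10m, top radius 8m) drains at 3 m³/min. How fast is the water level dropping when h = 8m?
75/(1024π) ≈ 0.02331 m/min

r/h = 8/10, so r = (4/5)h
V = (1/3)πr²h = (1/3)π((4/5)h)²h = (16/75)πh³
dV/dh = (16/25)πh²
dh/dt = (dV/dt)/(dV/dh) = -3/((16/25)π·8²) = -75/(1024π) m/min
The level is dropping at 75/(1024π) ≈ 0.02331 m/min.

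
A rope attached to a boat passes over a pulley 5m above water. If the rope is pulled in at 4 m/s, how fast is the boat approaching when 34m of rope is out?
136√1131/1131 ≈ 4.044 m/s

rope² = x² + 5²
x = √(34² - 5²) = √1131
dx/dt = (rope/x) · d(rope)/dt = (34/√1131) · (-4) = -136√1131/1131 m/s
The boat approaches at 136√1131/1131 ≈ 4.044 m/s.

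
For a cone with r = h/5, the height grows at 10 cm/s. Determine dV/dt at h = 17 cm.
578π/5 cm³/s

V = (1/3)π(h/5)²h = πh³/75
dV/dt = πh²/25 · 10
At h = 17: dV/dt = 578π/5 cm³/s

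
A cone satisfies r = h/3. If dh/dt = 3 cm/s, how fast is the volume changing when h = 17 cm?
289π/3 cm³/s

V = (1/3)π(h/3)²h = πh³/27
dV/dt = πh²/9 · 3
At h = 17: dV/dt = 289π/3 cm³/s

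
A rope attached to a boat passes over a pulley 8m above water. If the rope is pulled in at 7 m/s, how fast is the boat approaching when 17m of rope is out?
119/15 ≈ 7.933 m/s

rope² = x² + 8²
x = √(17² - 8²) = 15
dx/dt = (rope/x) · d(rope)/dt = (17/15) · (-7) = -119/15 m/s
The boat approaches at 119/15 ≈ 7.933 m/s.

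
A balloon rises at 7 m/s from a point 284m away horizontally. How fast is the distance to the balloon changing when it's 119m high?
833√94817/94817 ≈ 2.705 m/s

z² = 284² + y²
z = √(284² + 119²) = √94817
dz/dt = y/z · dy/dt = 119/√94817 · 7 = 833√94817/94817 ≈ 2.705 m/s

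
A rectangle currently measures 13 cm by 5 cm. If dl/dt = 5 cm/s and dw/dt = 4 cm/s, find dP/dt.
18 cm/s

P = 2(l + w)
dP/dt = 2(dl/dt + dw/dt) = 2(5 + 4) = 18 cm/s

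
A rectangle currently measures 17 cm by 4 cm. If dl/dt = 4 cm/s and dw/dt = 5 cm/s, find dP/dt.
18 cm/s

P = 2(l + w)
dP/dt = 2(dl/dt + dw/dt) = 2(4 + 5) = 18 cm/s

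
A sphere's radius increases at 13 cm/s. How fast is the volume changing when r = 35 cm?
63700π cm³/s

V = (4/3)πr³
dV/dt = dV/dr · dr/dt = 4πr² · 13
At r = 35: dV/dt = 63700π cm³/s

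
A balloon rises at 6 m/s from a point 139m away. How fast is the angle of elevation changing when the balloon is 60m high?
0.036386 rad/s

tan(θ) = y/139
sec²(θ) · dθ/dt = (1/139) · dy/dt
dθ/dt = cos²(θ)/139 · 6 = 139/(139² + 60²) · 6
dθ/dt = 0.036386 rad/s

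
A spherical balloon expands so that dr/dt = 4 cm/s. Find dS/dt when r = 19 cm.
608π cm²/s

S = 4πr²
dS/dt = dS/dr · dr/dt = 8πr · 4
At r = 19: dS/dt = 608π cm²/s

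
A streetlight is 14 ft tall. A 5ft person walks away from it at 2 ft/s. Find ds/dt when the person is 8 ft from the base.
10/9 ft/s

By similar triangles: 14/(x+s) = 5/s
Solving: s = 5x/9
ds/dt = 5/9 · dx/dt = 5/9 · 2 = 10/9 ft/s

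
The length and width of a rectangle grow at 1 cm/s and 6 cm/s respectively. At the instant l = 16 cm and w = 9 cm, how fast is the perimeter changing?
14 cm/s

P = 2(l + w)
dP/dt = 2(dl/dt + dw/dt) = 2(1 + 6) = 14 cm/s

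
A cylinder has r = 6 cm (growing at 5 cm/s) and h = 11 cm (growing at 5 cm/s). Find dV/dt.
840π cm³/s

V = πr²h
dV/dt = 2πrh·dr/dt + πr²·dh/dt
= 2π(6)(11)(5) + π(6)²(5)
= 840π cm³/s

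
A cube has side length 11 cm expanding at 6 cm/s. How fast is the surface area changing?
792 cm²/s

A = 6s²
dA/dt = 12s · ds/dt = 12·11·6 = 792 cm²/s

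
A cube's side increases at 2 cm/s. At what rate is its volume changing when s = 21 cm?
2646 cm³/s

V = s³
dV/dt = 3s² · ds/dt = 3·21²·2 = 2646 cm³/s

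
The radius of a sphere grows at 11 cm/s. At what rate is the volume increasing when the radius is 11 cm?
5324π cm³/s

V = (4/3)πr³
dV/dt = dV/dr · dr/dt = 4πr² · 11
At r = 11: dV/dt = 5324π cm³/s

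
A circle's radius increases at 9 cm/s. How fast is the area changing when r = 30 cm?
540π cm²/s

A = πr²
dA/dt = 2πr · dr/dt = 2π(30)(9) = 540π cm²/s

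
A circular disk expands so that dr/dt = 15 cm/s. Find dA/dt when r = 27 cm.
810π cm²/s

A = πr²
dA/dt = 2πr · dr/dt = 2π(27)(15) = 810π cm²/s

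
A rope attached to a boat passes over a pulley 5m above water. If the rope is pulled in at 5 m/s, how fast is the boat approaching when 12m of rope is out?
60√119/119 ≈ 5.5 m/s

rope² = x² + 5²
x = √(12² - 5²) = √119
dx/dt = (rope/x) · d(rope)/dt = (12/√119) · (-5) = -60√119/119 m/s
The boat approaches at 60√119/119 ≈ 5.5 m/s.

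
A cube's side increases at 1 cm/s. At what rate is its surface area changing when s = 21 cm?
252 cm²/s

A = 6s²
dA/dt = 12s · ds/dt = 12·21·1 = 252 cm²/s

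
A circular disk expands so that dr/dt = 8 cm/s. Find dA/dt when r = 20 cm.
320π cm²/s

A = πr²
dA/dt = 2πr · dr/dt = 2π(20)(8) = 320π cm²/s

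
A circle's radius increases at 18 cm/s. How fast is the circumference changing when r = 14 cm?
36π cm/s

C = 2πr
dC/dt = 2π · dr/dt = 2π · 18 = 36π cm/s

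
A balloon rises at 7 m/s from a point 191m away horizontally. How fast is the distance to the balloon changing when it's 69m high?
483√41242/41242 ≈ 2.378 m/s

z² = 191² + y²
z = √(191² + 69²) = √41242
dz/dt = y/z · dy/dt = 69/√41242 · 7 = 483√41242/41242 ≈ 2.378 m/s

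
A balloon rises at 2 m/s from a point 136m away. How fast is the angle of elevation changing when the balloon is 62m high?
0.012175 rad/s

tan(θ) = y/136
sec²(θ) · dθ/dt = (1/136) · dy/dt
dθ/dt = cos²(θ)/136 · 2 = 136/(136² + 62²) · 2
dθ/dt = 0.012175 rad/s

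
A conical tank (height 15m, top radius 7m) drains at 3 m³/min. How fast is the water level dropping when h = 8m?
675/(3136π) ≈ 0.06851 m/min

r/h = 7/15, so r = (7/15)h
V = (1/3)πr²h = (1/3)π((7/15)h)²h = (49/675)πh³
dV/dh = (49/225)πh²
dh/dt = (dV/dt)/(dV/dh) = -3/((49/225)π·8²) = -675/(3136π) m/min
The level is dropping at 675/(3136π) ≈ 0.06851 m/min.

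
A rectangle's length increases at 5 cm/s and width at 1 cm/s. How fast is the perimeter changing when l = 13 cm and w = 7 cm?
12 cm/s

P = 2(l + w)
dP/dt = 2(dl/dt + dw/dt) = 2(5 + 1) = 12 cm/s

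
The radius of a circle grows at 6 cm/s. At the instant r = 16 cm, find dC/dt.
12π cm/s

C = 2πr
dC/dt = 2π · dr/dt = 2π · 6 = 12π cm/s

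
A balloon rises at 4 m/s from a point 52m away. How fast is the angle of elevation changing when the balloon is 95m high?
0.017734 rad/s

tan(θ) = y/52
sec²(θ) · dθ/dt = (1/52) · dy/dt
dθ/dt = cos²(θ)/52 · 4 = 52/(52² + 95²) · 4
dθ/dt = 0.017734 rad/s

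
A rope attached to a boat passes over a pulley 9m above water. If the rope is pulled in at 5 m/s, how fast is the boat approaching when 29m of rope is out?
29√190/76 ≈ 5.26 m/s

rope² = x² + 9²
x = √(29² - 9²) = 2√190
dx/dt = (rope/x) · d(rope)/dt = (29/(2√190)) · (-5) = -29√190/76 m/s
The boat approaches at 29√190/76 ≈ 5.26 m/s.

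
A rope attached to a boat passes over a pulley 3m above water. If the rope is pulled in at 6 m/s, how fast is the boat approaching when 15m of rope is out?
5√6/2 ≈ 6.124 m/s

rope² = x² + 3²
x = √(15² - 3²) = 6√6
dx/dt = (rope/x) · d(rope)/dt = (15/(6√6)) · (-6) = -5√6/2 m/s
The boat approaches at 5√6/2 ≈ 6.124 m/s.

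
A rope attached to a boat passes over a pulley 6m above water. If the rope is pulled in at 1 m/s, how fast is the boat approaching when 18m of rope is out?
3√2/4 ≈ 1.061 m/s

rope² = x² + 6²
x = √(18² - 6²) = 12√2
dx/dt = (rope/x) · d(rope)/dt = (18/(12√2)) · (-1) = -3√2/4 m/s
The boat approaches at 3√2/4 ≈ 1.061 m/s.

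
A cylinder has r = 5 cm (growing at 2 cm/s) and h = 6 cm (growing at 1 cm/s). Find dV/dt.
145π cm³/s

V = πr²h
dV/dt = 2πrh·dr/dt + πr²·dh/dt
= 2π(5)(6)(2) + π(5)²(1)
= 145π cm³/s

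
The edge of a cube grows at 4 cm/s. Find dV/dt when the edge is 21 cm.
5292 cm³/s

V = s³
dV/dt = 3s² · ds/dt = 3·21²·4 = 5292 cm³/s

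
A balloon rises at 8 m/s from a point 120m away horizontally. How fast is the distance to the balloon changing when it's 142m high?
568√8641/8641 ≈ 6.11 m/s

z² = 120² + y²
z = √(120² + 142²) = 2√8641
dz/dt = y/z · dy/dt = 142/(2√8641) · 8 = 568√8641/8641 ≈ 6.11 m/s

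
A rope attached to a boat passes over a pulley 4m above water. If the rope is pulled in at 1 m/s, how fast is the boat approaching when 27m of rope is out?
27√713/713 ≈ 1.011 m/s

rope² = x² + 4²
x = √(27² - 4²) = √713
dx/dt = (rope/x) · d(rope)/dt = (27/√713) · (-1) = -27√713/713 m/s
The boat approaches at 27√713/713 ≈ 1.011 m/s.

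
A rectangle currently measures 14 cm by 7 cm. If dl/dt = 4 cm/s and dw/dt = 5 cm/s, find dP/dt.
18 cm/s

P = 2(l + w)
dP/dt = 2(dl/dt + dw/dt) = 2(4 + 5) = 18 cm/s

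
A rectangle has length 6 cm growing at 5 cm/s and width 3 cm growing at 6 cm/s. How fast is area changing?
51 cm²/s

A = lw
dA/dt = w·dl/dt + l·dw/dt = 3·5 + 6·6 = 51 cm²/s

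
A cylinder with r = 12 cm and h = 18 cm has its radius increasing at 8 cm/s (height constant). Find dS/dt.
672π cm²/s

S = 2πrh + 2πr² (lateral + bases)
dS/dt = (2πh + 4πr)·dr/dt = (2π·18 + 4π·12)·8
= 672π cm²/s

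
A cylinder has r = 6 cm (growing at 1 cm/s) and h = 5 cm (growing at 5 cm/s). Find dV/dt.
240π cm³/s

V = πr²h
dV/dt = 2πrh·dr/dt + πr²·dh/dt
= 2π(6)(5)(1) + π(6)²(5)
= 240π cm³/s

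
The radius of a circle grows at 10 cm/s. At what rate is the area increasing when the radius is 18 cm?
360π cm²/s

A = πr²
dA/dt = 2πr · dr/dt = 2π(18)(10) = 360π cm²/s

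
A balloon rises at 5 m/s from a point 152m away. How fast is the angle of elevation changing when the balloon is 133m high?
0.018631 rad/s

tan(θ) = y/152
sec²(θ) · dθ/dt = (1/152) · dy/dt
dθ/dt = cos²(θ)/152 · 5 = 152/(152² + 133²) · 5
dθ/dt = 0.018631 rad/s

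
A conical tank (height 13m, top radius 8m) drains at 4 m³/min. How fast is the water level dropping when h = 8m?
169/(1024π) ≈ 0.05253 m/min

r/h = 8/13, so r = (8/13)h
V = (1/3)πr²h = (1/3)π((8/13)h)²h = (64/507)πh³
dV/dh = (64/169)πh²
dh/dt = (dV/dt)/(dV/dh) = -4/((64/169)π·8²) = -169/(1024π) m/min
The level is dropping at 169/(1024π) ≈ 0.05253 m/min.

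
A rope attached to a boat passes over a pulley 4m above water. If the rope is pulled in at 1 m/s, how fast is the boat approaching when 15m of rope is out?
15√209/209 ≈ 1.038 m/s

rope² = x² + 4²
x = √(15² - 4²) = √209
dx/dt = (rope/x) · d(rope)/dt = (15/√209) · (-1) = -15√209/209 m/s
The boat approaches at 15√209/209 ≈ 1.038 m/s.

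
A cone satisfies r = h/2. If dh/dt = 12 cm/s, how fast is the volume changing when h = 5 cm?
75π cm³/s

V = (1/3)π(h/2)²h = πh³/12
dV/dt = πh²/4 · 12
At h = 5: dV/dt = 75π cm³/s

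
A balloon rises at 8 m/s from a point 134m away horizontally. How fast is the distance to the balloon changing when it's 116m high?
464√7853/7853 ≈ 5.236 m/s

z² = 134² + y²
z = √(134² + 116²) = 2√7853
dz/dt = y/z · dy/dt = 116/(2√7853) · 8 = 464√7853/7853 ≈ 5.236 m/s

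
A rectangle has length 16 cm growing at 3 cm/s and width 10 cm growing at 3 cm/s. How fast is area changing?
78 cm²/s

A = lw
dA/dt = w·dl/dt + l·dw/dt = 10·3 + 16·3 = 78 cm²/s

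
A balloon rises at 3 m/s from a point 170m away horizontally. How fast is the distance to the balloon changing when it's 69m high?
207√33661/33661 ≈ 1.128 m/s

z² = 170² + y²
z = √(170² + 69²) = √33661
dz/dt = y/z · dy/dt = 69/√33661 · 3 = 207√33661/33661 ≈ 1.128 m/s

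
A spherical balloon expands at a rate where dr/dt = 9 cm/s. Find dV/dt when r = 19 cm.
12996π cm³/s

V = (4/3)πr³
dV/dt = dV/dr · dr/dt = 4πr² · 9
At r = 19: dV/dt = 12996π cm³/s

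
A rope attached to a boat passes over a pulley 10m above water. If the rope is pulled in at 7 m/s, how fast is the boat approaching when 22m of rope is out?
77√6/24 ≈ 7.859 m/s

rope² = x² + 10²
x = √(22² - 10²) = 8√6
dx/dt = (rope/x) · d(rope)/dt = (22/(8√6)) · (-7) = -77√6/24 m/s
The boat approaches at 77√6/24 ≈ 7.859 m/s.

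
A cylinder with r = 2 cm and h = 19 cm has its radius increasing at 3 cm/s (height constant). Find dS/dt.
138π cm²/s

S = 2πrh + 2πr² (lateral + bases)
dS/dt = (2πh + 4πr)·dr/dt = (2π·19 + 4π·2)·3
= 138π cm²/s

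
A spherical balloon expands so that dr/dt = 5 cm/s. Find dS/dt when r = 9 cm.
360π cm²/s

S = 4πr²
dS/dt = dS/dr · dr/dt = 8πr · 5
At r = 9: dS/dt = 360π cm²/s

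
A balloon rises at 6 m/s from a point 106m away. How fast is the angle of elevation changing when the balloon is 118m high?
0.025278 rad/s

tan(θ) = y/106
sec²(θ) · dθ/dt = (1/106) · dy/dt
dθ/dt = cos²(θ)/106 · 6 = 106/(106² + 118²) · 6
dθ/dt = 0.025278 rad/s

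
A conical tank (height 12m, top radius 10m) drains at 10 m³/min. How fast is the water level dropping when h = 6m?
2/(5π) ≈ 0.1273 m/min

r/h = 10/12, so r = (5/6)h
V = (1/3)πr²h = (1/3)π((5/6)h)²h = (25/108)πh³
dV/dh = (25/36)πh²
dh/dt = (dV/dt)/(dV/dh) = -10/((25/36)π·6²) = -2/(5π) m/min
The level is dropping at 2/(5π) ≈ 0.1273 m/min.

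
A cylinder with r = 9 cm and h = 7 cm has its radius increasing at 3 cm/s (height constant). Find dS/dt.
150π cm²/s

S = 2πrh + 2πr² (lateral + bases)
dS/dt = (2πh + 4πr)·dr/dt = (2π·7 + 4π·9)·3
= 150π cm²/s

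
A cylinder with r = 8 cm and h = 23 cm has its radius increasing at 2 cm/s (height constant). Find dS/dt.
156π cm²/s

S = 2πrh + 2πr² (lateral + bases)
dS/dt = (2πh + 4πr)·dr/dt = (2π·23 + 4π·8)·2
= 156π cm²/s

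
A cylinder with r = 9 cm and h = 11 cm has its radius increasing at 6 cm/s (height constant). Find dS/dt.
348π cm²/s

S = 2πrh + 2πr² (lateral + bases)
dS/dt = (2πh + 4πr)·dr/dt = (2π·11 + 4π·9)·6
= 348π cm²/s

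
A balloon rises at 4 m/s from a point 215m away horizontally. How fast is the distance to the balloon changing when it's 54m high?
216√49141/49141 ≈ 0.9744 m/s

z² = 215² + y²
z = √(215² + 54²) = √49141
dz/dt = y/z · dy/dt = 54/√49141 · 4 = 216√49141/49141 ≈ 0.9744 m/s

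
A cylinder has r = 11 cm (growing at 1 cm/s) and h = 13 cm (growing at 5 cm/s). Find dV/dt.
891π cm³/s

V = πr²h
dV/dt = 2πrh·dr/dt + πr²·dh/dt
= 2π(11)(13)(1) + π(11)²(5)
= 891π cm³/s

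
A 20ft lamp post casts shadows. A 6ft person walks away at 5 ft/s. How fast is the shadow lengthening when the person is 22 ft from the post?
15/7 ft/s

By similar triangles: 20/(x+s) = 6/s
Solving: s = 6x/14
ds/dt = 6/14 · dx/dt = 3/7 · 5 = 15/7 ft/s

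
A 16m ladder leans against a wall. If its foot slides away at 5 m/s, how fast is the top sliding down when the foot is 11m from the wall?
11√15/9 ≈ 4.734 m/s

x² + y² = 16²
2x·dx/dt + 2y·dy/dt = 0
dy/dt = -x/y · dx/dt = -11/(3√15) · 5 = -11√15/9 m/s
The top is descending at 11√15/9 ≈ 4.734 m/s.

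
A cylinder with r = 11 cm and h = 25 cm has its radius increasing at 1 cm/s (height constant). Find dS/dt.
94π cm²/s

S = 2πrh + 2πr² (lateral + bases)
dS/dt = (2πh + 4πr)·dr/dt = (2π·25 + 4π·11)·1
= 94π cm²/s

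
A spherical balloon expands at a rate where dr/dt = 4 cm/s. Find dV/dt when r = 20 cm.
6400π cm³/s

V = (4/3)πr³
dV/dt = dV/dr · dr/dt = 4πr² · 4
At r = 20: dV/dt = 6400π cm³/s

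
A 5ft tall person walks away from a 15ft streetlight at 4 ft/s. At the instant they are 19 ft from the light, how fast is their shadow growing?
2 ft/s

By similar triangles: 15/(x+s) = 5/s
Solving: s = 5x/10
ds/dt = 5/10 · dx/dt = 1/2 · 4 = 2 ft/s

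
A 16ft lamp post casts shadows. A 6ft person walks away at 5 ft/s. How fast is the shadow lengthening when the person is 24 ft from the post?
3 ft/s

By similar triangles: 16/(x+s) = 6/s
Solving: s = 6x/10
ds/dt = 6/10 · dx/dt = 3/5 · 5 = 3 ft/s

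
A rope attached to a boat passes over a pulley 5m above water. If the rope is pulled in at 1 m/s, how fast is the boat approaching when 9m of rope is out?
9√14/28 ≈ 1.203 m/s

rope² = x² + 5²
x = √(9² - 5²) = 2√14
dx/dt = (rope/x) · d(rope)/dt = (9/(2√14)) · (-1) = -9√14/28 m/s
The boat approaches at 9√14/28 ≈ 1.203 m/s.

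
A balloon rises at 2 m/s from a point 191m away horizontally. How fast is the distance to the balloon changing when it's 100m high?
200√46481/46481 ≈ 0.9277 m/s

z² = 191² + y²
z = √(191² + 100²) = √46481
dz/dt = y/z · dy/dt = 100/√46481 · 2 = 200√46481/46481 ≈ 0.9277 m/s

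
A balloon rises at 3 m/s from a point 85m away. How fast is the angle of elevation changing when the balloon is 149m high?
0.008666 rad/s

tan(θ) = y/85
sec²(θ) · dθ/dt = (1/85) · dy/dt
dθ/dt = cos²(θ)/85 · 3 = 85/(85² + 149²) · 3
dθ/dt = 0.008666 rad/s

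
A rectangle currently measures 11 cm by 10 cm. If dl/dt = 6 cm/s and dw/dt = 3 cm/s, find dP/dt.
18 cm/s

P = 2(l + w)
dP/dt = 2(dl/dt + dw/dt) = 2(6 + 3) = 18 cm/s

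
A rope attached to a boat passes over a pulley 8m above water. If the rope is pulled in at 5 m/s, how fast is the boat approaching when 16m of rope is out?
10√3/3 ≈ 5.774 m/s

rope² = x² + 8²
x = √(16² - 8²) = 8√3
dx/dt = (rope/x) · d(rope)/dt = (16/(8√3)) · (-5) = -10√3/3 m/s
The boat approaches at 10√3/3 ≈ 5.774 m/s.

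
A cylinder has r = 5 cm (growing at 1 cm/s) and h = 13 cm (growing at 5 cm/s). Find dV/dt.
255π cm³/s

V = πr²h
dV/dt = 2πrh·dr/dt + πr²·dh/dt
= 2π(5)(13)(1) + π(5)²(5)
= 255π cm³/s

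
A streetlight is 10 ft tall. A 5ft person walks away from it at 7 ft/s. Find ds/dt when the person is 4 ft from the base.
7 ft/s

By similar triangles: 10/(x+s) = 5/s
Solving: s = 5x/5
ds/dt = 5/5 · dx/dt = 1 · 7 = 7 ft/s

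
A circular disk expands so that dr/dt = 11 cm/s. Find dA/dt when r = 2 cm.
44π cm²/s

A = πr²
dA/dt = 2πr · dr/dt = 2π(2)(11) = 44π cm²/s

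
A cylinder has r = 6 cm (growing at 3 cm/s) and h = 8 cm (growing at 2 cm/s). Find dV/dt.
360π cm³/s

V = πr²h
dV/dt = 2πrh·dr/dt + πr²·dh/dt
= 2π(6)(8)(3) + π(6)²(2)
= 360π cm³/s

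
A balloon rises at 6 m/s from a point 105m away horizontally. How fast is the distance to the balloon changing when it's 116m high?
696√24481/24481 ≈ 4.448 m/s

z² = 105² + y²
z = √(105² + 116²) = √24481
dz/dt = y/z · dy/dt = 116/√24481 · 6 = 696√24481/24481 ≈ 4.448 m/s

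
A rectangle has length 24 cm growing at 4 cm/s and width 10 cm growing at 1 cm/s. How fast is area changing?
64 cm²/s

A = lw
dA/dt = w·dl/dt + l·dw/dt = 10·4 + 24·1 = 64 cm²/s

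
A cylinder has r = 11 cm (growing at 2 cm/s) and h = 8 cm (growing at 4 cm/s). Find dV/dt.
836π cm³/s

V = πr²h
dV/dt = 2πrh·dr/dt + πr²·dh/dt
= 2π(11)(8)(2) + π(11)²(4)
= 836π cm³/s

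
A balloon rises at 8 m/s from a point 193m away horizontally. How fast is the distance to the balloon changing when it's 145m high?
580√58274/29137 ≈ 4.805 m/s

z² = 193² + y²
z = √(193² + 145²) = √58274
dz/dt = y/z · dy/dt = 145/√58274 · 8 = 580√58274/29137 ≈ 4.805 m/s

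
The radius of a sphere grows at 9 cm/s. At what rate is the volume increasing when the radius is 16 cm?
9216π cm³/s

V = (4/3)πr³
dV/dt = dV/dr · dr/dt = 4πr² · 9
At r = 16: dV/dt = 9216π cm³/s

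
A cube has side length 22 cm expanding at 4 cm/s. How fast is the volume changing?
5808 cm³/s

V = s³
dV/dt = 3s² · ds/dt = 3·22²·4 = 5808 cm³/s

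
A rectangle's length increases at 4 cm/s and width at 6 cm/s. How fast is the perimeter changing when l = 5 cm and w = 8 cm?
20 cm/s

P = 2(l + w)
dP/dt = 2(dl/dt + dw/dt) = 2(4 + 6) = 20 cm/s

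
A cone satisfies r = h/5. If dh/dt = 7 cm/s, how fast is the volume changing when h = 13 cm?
1183π/25 cm³/s

V = (1/3)π(h/5)²h = πh³/75
dV/dt = πh²/25 · 7
At h = 13: dV/dt = 1183π/25 cm³/s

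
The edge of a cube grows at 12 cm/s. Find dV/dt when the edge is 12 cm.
5184 cm³/s

V = s³
dV/dt = 3s² · ds/dt = 3·12²·12 = 5184 cm³/s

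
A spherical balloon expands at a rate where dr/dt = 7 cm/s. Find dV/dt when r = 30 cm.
25200π cm³/s

V = (4/3)πr³
dV/dt = dV/dr · dr/dt = 4πr² · 7
At r = 30: dV/dt = 25200π cm³/s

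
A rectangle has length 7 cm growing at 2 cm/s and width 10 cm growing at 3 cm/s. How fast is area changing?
41 cm²/s

A = lw
dA/dt = w·dl/dt + l·dw/dt = 10·2 + 7·3 = 41 cm²/s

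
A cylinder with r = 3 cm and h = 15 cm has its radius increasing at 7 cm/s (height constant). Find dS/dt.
294π cm²/s

S = 2πrh + 2πr² (lateral + bases)
dS/dt = (2πh + 4πr)·dr/dt = (2π·15 + 4π·3)·7
= 294π cm²/s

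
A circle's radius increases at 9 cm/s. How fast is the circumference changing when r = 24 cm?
18π cm/s

C = 2πr
dC/dt = 2π · dr/dt = 2π · 9 = 18π cm/s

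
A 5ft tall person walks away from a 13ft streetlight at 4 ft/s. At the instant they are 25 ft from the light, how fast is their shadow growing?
5/2 ft/s

By similar triangles: 13/(x+s) = 5/s
Solving: s = 5x/8
ds/dt = 5/8 · dx/dt = 5/8 · 4 = 5/2 ft/s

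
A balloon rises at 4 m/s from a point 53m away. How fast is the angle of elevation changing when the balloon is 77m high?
0.024262 rad/s

tan(θ) = y/53
sec²(θ) · dθ/dt = (1/53) · dy/dt
dθ/dt = cos²(θ)/53 · 4 = 53/(53² + 77²) · 4
dθ/dt = 0.024262 rad/s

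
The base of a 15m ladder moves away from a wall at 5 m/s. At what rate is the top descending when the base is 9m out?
15/4 = 3.75 m/s

x² + y² = 15²
2x·dx/dt + 2y·dy/dt = 0
dy/dt = -x/y · dx/dt = -9/12 · 5 = -15/4 m/s
The top is descending at 15/4 = 3.75 m/s.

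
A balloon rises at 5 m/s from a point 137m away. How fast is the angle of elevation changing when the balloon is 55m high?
0.031431 rad/s

tan(θ) = y/137
sec²(θ) · dθ/dt = (1/137) · dy/dt
dθ/dt = cos²(θ)/137 · 5 = 137/(137² + 55²) · 5
dθ/dt = 0.031431 rad/s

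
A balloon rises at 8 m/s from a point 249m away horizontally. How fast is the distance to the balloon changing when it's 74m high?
592√67477/67477 ≈ 2.279 m/s

z² = 249² + y²
z = √(249² + 74²) = √67477
dz/dt = y/z · dy/dt = 74/√67477 · 8 = 592√67477/67477 ≈ 2.279 m/s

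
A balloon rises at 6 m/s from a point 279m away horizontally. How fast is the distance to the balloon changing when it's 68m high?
408√82465/82465 ≈ 1.421 m/s

z² = 279² + y²
z = √(279² + 68²) = √82465
dz/dt = y/z · dy/dt = 68/√82465 · 6 = 408√82465/82465 ≈ 1.421 m/s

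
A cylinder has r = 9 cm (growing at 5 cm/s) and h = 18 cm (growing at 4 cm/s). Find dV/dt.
1944π cm³/s

V = πr²h
dV/dt = 2πrh·dr/dt + πr²·dh/dt
= 2π(9)(18)(5) + π(9)²(4)
= 1944π cm³/s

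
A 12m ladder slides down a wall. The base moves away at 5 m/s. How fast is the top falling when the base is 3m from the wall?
√15/3 ≈ 1.291 m/s

x² + y² = 12²
2x·dx/dt + 2y·dy/dt = 0
dy/dt = -x/y · dx/dt = -3/(3√15) · 5 = -√15/3 m/s
The top is descending at √15/3 ≈ 1.291 m/s.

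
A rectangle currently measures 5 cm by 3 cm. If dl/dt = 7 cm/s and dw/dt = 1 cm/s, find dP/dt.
16 cm/s

P = 2(l + w)
dP/dt = 2(dl/dt + dw/dt) = 2(7 + 1) = 16 cm/s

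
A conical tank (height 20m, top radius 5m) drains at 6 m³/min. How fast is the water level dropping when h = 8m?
3/(2π) ≈ 0.4775 m/min

r/h = 5/20, so r = (1/4)h
V = (1/3)πr²h = (1/3)π((1/4)h)²h = (1/48)πh³
dV/dh = (1/16)πh²
dh/dt = (dV/dt)/(dV/dh) = -6/((1/16)π·8²) = -3/(2π) m/min
The level is dropping at 3/(2π) ≈ 0.4775 m/min.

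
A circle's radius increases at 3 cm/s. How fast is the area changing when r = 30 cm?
180π cm²/s

A = πr²
dA/dt = 2πr · dr/dt = 2π(30)(3) = 180π cm²/s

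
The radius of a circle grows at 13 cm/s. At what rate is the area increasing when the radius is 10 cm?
260π cm²/s

A = πr²
dA/dt = 2πr · dr/dt = 2π(10)(13) = 260π cm²/s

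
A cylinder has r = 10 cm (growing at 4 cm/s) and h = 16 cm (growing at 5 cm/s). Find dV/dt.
1780π cm³/s

V = πr²h
dV/dt = 2πrh·dr/dt + πr²·dh/dt
= 2π(10)(16)(4) + π(10)²(5)
= 1780π cm³/s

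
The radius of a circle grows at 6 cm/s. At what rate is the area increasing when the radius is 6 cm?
72π cm²/s

A = πr²
dA/dt = 2πr · dr/dt = 2π(6)(6) = 72π cm²/s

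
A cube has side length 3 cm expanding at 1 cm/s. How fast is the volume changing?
27 cm³/s

V = s³
dV/dt = 3s² · ds/dt = 3·3²·1 = 27 cm³/s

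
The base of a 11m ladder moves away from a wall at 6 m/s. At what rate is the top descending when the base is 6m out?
36√85/85 ≈ 3.905 m/s

x² + y² = 11²
2x·dx/dt + 2y·dy/dt = 0
dy/dt = -x/y · dx/dt = -6/√85 · 6 = -36√85/85 m/s
The top is descending at 36√85/85 ≈ 3.905 m/s.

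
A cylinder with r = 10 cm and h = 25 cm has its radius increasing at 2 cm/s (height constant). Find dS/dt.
180π cm²/s

S = 2πrh + 2πr² (lateral + bases)
dS/dt = (2πh + 4πr)·dr/dt = (2π·25 + 4π·10)·2
= 180π cm²/s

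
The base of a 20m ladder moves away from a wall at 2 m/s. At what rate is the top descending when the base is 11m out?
22√31/93 ≈ 1.317 m/s

x² + y² = 20²
2x·dx/dt + 2y·dy/dt = 0
dy/dt = -x/y · dx/dt = -11/(3√31) · 2 = -22√31/93 m/s
The top is descending at 22√31/93 ≈ 1.317 m/s.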